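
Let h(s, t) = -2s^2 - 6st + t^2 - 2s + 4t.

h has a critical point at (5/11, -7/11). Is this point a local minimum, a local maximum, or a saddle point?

saddle point

The Hessian of h is constant: H = [[-4, -6], [-6, 2]].
det(H) = (-4)·2 − (-6)² = -44.
Since det(H) < 0, H is indefinite and the critical point is a saddle point.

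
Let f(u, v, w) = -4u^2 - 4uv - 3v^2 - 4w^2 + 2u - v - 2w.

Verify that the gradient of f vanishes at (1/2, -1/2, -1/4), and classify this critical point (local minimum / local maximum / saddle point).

∇f = (-8u - 4v + 2, -4u - 6v - 1, -8w - 2); substituting (1/2, -1/2, -1/4) gives ∇f = (0, 0, 0), so (1/2, -1/2, -1/4) is indeed a critical point.
The Hessian is constant: H = [[-8, -4, 0], [-4, -6, 0], [0, 0, -8]].
Leading principal minors: Δ₁ = -8, Δ₂ = 32, Δ₃ = -256.
The minors alternate sign starting negative (−, +, −), so H is negative definite: a local maximum.

local maximum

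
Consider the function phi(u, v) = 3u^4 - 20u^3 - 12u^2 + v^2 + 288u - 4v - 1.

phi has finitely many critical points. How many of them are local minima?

phi separates as a function of u plus a function of v, so ∇phi=0 decouples.
∂phi/∂u = 12(u - 4)(u - 3)(u + 2) = 0 at u ∈ {-2, 3, 4}; ∂phi/∂v = 2(v - 2) = 0 at v ∈ {2}.
The Hessian is diagonal: diag(phi_uu, phi_vv). Second derivatives: phi_uu(-2)=360, phi_uu(3)=-60, phi_uu(4)=72; phi_vv(2)=2.
Local minima occur where both diagonal entries positive: (-2, 2), (4, 2). Count: 2.

2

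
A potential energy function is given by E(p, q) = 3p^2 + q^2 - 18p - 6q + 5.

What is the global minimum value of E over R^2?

-31

E(p,q) separates as A(p) + B(q) + 5, so its minimum is min A + min B + 5.
A'(p) = 6p - 18 vanishes at p ∈ {3}; B'(q) = 2q - 6 vanishes at q ∈ {3}.
Local minima of A (where A''>0): A(3)=-27. Local minima of B: B(3)=-9.
So the global minimum of E is A(3) + B(3) + 5 = -27 − 9 + 5 = -31, attained at (3, 3).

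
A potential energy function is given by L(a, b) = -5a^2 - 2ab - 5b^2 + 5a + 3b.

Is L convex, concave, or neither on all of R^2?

concave

L is quadratic, so its Hessian is the constant matrix H = [[-10, -2], [-2, -10]].
det(H) = 96, tr(H) = -20.
det(H) > 0 and tr(H) < 0, so H is negative definite everywhere: concave.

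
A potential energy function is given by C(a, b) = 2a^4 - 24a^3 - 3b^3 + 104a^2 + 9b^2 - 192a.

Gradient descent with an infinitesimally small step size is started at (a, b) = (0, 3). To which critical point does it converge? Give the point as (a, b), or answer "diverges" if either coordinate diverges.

diverges

C is separable, so gradient descent decouples: a follows -∂C/∂a, b follows -∂C/∂b.
∂C/∂a = 8(a - 4)(a - 3)(a - 2); at a=0 this is -192, so a increases.
∂C/∂b = -9b(b - 2); at b=3 this is -27, so b increases.
The b-coordinate has no critical point in that direction and runs off to infinity.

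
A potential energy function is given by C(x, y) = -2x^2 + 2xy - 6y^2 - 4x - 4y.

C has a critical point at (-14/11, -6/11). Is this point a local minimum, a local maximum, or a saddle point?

The Hessian of C is constant: H = [[-4, 2], [2, -12]].
det(H) = (-4)·(-12) − 2² = 44.
det(H) > 0 and tr(H) = -16 < 0, so H is negative definite and the point is a local maximum.

local maximum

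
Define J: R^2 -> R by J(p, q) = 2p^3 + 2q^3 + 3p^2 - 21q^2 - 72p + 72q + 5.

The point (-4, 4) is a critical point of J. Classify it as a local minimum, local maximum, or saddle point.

The mixed partial ∂²J/∂p∂q is 0, so the Hessian at any point is diag(J_pp, J_qq) = diag(6(2p + 1), 6(2q - 7)).
At (-4, 4): H = diag(-42, 6).
The eigenvalues have opposite signs, so H is indefinite: a saddle point.

saddle point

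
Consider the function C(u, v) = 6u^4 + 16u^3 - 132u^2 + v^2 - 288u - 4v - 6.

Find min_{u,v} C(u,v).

-1144

C(u,v) separates as P(u) + Q(v) − 6, so its minimum is min P + min Q − 6.
P'(u) = 24(u - 3)(u + 1)(u + 4) vanishes at u ∈ {-4, -1, 3}; Q'(v) = 2v - 4 vanishes at v ∈ {2}.
Local minima of P (where P''>0): P(-4)=-448, P(3)=-1134. Local minima of Q: Q(2)=-4.
So the global minimum of C is P(3) + Q(2) − 6 = -1134 − 4 − 6 = -1144, attained at (3, 2).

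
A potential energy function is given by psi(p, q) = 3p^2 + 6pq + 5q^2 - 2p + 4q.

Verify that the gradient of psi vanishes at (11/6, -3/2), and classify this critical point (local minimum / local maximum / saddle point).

local minimum

∇psi = (6p + 6q - 2, 6p + 10q + 4); substituting (11/6, -3/2) gives ∇psi = (0, 0), so (11/6, -3/2) is indeed a critical point.
The Hessian of psi is constant: H = [[6, 6], [6, 10]].
det(H) = 6·10 − 6² = 24.
det(H) > 0 and tr(H) = 16 > 0, so H is positive definite and the point is a local minimum.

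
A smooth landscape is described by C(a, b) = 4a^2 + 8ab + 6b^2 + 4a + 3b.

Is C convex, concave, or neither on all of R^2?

C is quadratic, so its Hessian is the constant matrix H = [[8, 8], [8, 12]].
det(H) = 32, tr(H) = 20.
det(H) > 0 and tr(H) > 0, so H is positive definite everywhere: convex.

convex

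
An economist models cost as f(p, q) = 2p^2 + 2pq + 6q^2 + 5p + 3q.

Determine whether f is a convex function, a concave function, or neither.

f is quadratic, so its Hessian is the constant matrix H = [[4, 2], [2, 12]].
det(H) = 44, tr(H) = 16.
det(H) > 0 and tr(H) > 0, so H is positive definite everywhere: convex.

convex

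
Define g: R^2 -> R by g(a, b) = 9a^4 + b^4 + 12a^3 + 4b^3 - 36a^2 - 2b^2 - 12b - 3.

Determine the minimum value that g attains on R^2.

-108

g(a,b) separates as P(a) + Q(b) − 3, so its minimum is min P + min Q − 3.
P'(a) = 36a(a - 1)(a + 2) vanishes at a ∈ {-2, 0, 1}; Q'(b) = 4(b - 1)(b + 1)(b + 3) vanishes at b ∈ {-3, -1, 1}.
Local minima of P (where P''>0): P(-2)=-96, P(1)=-15. Local minima of Q: Q(-3)=-9, Q(1)=-9.
So the global minimum of g is P(-2) + Q(-3) − 3 = -96 − 9 − 3 = -108, attained at (-2, -3).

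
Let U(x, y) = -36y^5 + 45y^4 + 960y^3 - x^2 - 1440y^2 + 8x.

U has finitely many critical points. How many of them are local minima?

0

U separates as a function of x plus a function of y, so ∇U=0 decouples.
∂U/∂x = -2(x - 4) = 0 at x ∈ {4}; ∂U/∂y = -180y(y - 4)(y - 1)(y + 4) = 0 at y ∈ {-4, 0, 1, 4}.
The Hessian is diagonal: diag(U_xx, U_yy). Second derivatives: U_xx(4)=-2; U_yy(-4)=28800, U_yy(0)=-2880, U_yy(1)=2700, U_yy(4)=-17280.
Local minima occur where both diagonal entries positive: none. Count: 0.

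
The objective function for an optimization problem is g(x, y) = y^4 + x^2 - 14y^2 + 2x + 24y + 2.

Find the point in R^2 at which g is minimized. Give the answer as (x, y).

(-1, -3)

g(x,y) separates as P(x) + Q(y) + 2, so its minimum is min P + min Q + 2.
P'(x) = 2x + 2 vanishes at x ∈ {-1}; Q'(y) = 4(y - 2)(y - 1)(y + 3) vanishes at y ∈ {-3, 1, 2}.
Local minima of P (where P''>0): P(-1)=-1. Local minima of Q: Q(-3)=-117, Q(2)=8.
So the global minimum of g is P(-1) + Q(-3) + 2 = -1 − 117 + 2 = -116, attained at (-1, -3).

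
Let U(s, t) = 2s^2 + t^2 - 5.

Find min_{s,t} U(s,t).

U(s,t) separates as P(s) + Q(t) − 5, so its minimum is min P + min Q − 5.
P'(s) = 4s vanishes at s ∈ {0}; Q'(t) = 2t vanishes at t ∈ {0}.
Local minima of P (where P''>0): P(0)=0. Local minima of Q: Q(0)=0.
So the global minimum of U is P(0) + Q(0) − 5 = 0 + 0 − 5 = -5, attained at (0, 0).

-5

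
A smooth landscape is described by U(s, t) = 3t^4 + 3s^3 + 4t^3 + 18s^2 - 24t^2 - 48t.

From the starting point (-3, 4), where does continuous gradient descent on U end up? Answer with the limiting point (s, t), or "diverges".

(0, 2)

U is separable, so gradient descent decouples: s follows -∂U/∂s, t follows -∂U/∂t.
∂U/∂s = 9s(s + 4); at s=-3 this is -27, so s increases.
∂U/∂t = 12(t - 2)(t + 1)(t + 2); at t=4 this is 720, so t decreases.
s converges to its nearest critical value 0 (a local min of the s-part); t converges to 2. The iterate converges to (0, 2).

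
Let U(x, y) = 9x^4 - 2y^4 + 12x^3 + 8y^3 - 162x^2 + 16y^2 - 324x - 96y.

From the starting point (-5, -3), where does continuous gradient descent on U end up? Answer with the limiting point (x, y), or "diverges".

diverges

U is separable, so gradient descent decouples: x follows -∂U/∂x, y follows -∂U/∂y.
∂U/∂x = 36(x - 3)(x + 1)(x + 3); at x=-5 this is -2304, so x increases.
∂U/∂y = -8(y - 3)(y - 2)(y + 2); at y=-3 this is 240, so y decreases.
The y-coordinate has no critical point in that direction and runs off to infinity.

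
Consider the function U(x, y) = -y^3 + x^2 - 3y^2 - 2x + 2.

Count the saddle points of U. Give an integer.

U separates as a function of x plus a function of y, so ∇U=0 decouples.
∂U/∂x = 2(x - 1) = 0 at x ∈ {1}; ∂U/∂y = -3y(y + 2) = 0 at y ∈ {-2, 0}.
The Hessian is diagonal: diag(U_xx, U_yy). Second derivatives: U_xx(1)=2; U_yy(-2)=6, U_yy(0)=-6.
Saddle points occur where the two diagonal entries have opposite signs: (1, 0). Count: 1.

1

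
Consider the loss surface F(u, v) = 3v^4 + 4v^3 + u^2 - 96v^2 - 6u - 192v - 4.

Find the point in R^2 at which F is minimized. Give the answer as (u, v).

(3, 4)

F(u,v) separates as P(u) + Q(v) − 4, so its minimum is min P + min Q − 4.
P'(u) = 2u - 6 vanishes at u ∈ {3}; Q'(v) = 12(v - 4)(v + 1)(v + 4) vanishes at v ∈ {-4, -1, 4}.
Local minima of P (where P''>0): P(3)=-9. Local minima of Q: Q(-4)=-256, Q(4)=-1280.
So the global minimum of F is P(3) + Q(4) − 4 = -9 − 1280 − 4 = -1293, attained at (3, 4).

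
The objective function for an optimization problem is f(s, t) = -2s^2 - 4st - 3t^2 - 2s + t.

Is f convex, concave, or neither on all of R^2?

concave

f is quadratic, so its Hessian is the constant matrix H = [[-4, -4], [-4, -6]].
det(H) = 8, tr(H) = -10.
det(H) > 0 and tr(H) < 0, so H is negative definite everywhere: concave.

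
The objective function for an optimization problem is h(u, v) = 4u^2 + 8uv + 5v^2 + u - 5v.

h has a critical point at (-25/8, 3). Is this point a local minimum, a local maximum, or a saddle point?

local minimum

The Hessian of h is constant: H = [[8, 8], [8, 10]].
det(H) = 8·10 − 8² = 16.
det(H) > 0 and tr(H) = 18 > 0, so H is positive definite and the point is a local minimum.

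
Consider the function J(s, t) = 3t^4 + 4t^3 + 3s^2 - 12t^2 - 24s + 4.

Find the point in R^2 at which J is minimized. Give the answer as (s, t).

(4, -2)

J(s,t) separates as P(s) + Q(t) + 4, so its minimum is min P + min Q + 4.
P'(s) = 6s - 24 vanishes at s ∈ {4}; Q'(t) = 12t(t - 1)(t + 2) vanishes at t ∈ {-2, 0, 1}.
Local minima of P (where P''>0): P(4)=-48. Local minima of Q: Q(-2)=-32, Q(1)=-5.
So the global minimum of J is P(4) + Q(-2) + 4 = -48 − 32 + 4 = -76, attained at (4, -2).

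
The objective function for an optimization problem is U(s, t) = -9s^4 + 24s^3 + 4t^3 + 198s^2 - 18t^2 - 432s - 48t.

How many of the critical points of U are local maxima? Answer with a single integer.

U separates as a function of s plus a function of t, so ∇U=0 decouples.
∂U/∂s = -36(s - 4)(s - 1)(s + 3) = 0 at s ∈ {-3, 1, 4}; ∂U/∂t = 12(t - 4)(t + 1) = 0 at t ∈ {-1, 4}.
The Hessian is diagonal: diag(U_ss, U_tt). Second derivatives: U_ss(-3)=-1008, U_ss(1)=432, U_ss(4)=-756; U_tt(-1)=-60, U_tt(4)=60.
Local maxima occur where both diagonal entries negative: (-3, -1), (4, -1). Count: 2.

2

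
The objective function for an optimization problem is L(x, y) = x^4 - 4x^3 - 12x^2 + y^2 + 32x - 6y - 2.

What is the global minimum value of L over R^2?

-75

L(x,y) separates as P(x) + Q(y) − 2, so its minimum is min P + min Q − 2.
P'(x) = 4(x - 4)(x - 1)(x + 2) vanishes at x ∈ {-2, 1, 4}; Q'(y) = 2y - 6 vanishes at y ∈ {3}.
Local minima of P (where P''>0): P(-2)=-64, P(4)=-64. Local minima of Q: Q(3)=-9.
So the global minimum of L is P(-2) + Q(3) − 2 = -64 − 9 − 2 = -75, attained at (-2, 3).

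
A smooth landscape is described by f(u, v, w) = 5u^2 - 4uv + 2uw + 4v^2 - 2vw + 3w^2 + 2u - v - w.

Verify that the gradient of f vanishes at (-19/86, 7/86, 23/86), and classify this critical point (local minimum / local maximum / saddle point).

∇f = (10u - 4v + 2w + 2, -4u + 8v - 2w - 1, 2u - 2v + 6w - 1); substituting (-19/86, 7/86, 23/86) gives ∇f = (0, 0, 0), so (-19/86, 7/86, 23/86) is indeed a critical point.
The Hessian is constant: H = [[10, -4, 2], [-4, 8, -2], [2, -2, 6]].
Leading principal minors: Δ₁ = 10, Δ₂ = 64, Δ₃ = 344.
All leading minors are positive, so H is positive definite: a local minimum.

local minimum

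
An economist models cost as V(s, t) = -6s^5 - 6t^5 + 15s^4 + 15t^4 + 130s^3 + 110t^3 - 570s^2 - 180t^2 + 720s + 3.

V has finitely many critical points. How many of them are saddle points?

8

V separates as a function of s plus a function of t, so ∇V=0 decouples.
∂V/∂s = -30(s - 3)(s - 2)(s - 1)(s + 4) = 0 at s ∈ {-4, 1, 2, 3}; ∂V/∂t = -30t(t - 4)(t - 1)(t + 3) = 0 at t ∈ {-3, 0, 1, 4}.
The Hessian is diagonal: diag(V_ss, V_tt). Second derivatives: V_ss(-4)=6300, V_ss(1)=-300, V_ss(2)=180, V_ss(3)=-420; V_tt(-3)=2520, V_tt(0)=-360, V_tt(1)=360, V_tt(4)=-2520.
Saddle points occur where the two diagonal entries have opposite signs: (-4, 0), (-4, 4), (1, -3), (1, 1), (2, 0), (2, 4), (3, -3), (3, 1). Count: 8.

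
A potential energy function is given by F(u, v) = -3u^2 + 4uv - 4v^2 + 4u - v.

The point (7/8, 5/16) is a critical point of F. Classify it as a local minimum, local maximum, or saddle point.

local maximum

The Hessian of F is constant: H = [[-6, 4], [4, -8]].
det(H) = (-6)·(-8) − 4² = 32.
det(H) > 0 and tr(H) = -14 < 0, so H is negative definite and the point is a local maximum.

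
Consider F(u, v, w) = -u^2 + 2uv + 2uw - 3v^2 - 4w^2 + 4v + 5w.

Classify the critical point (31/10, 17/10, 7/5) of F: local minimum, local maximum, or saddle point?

The Hessian is constant: H = [[-2, 2, 2], [2, -6, 0], [2, 0, -8]].
Leading principal minors: Δ₁ = -2, Δ₂ = 8, Δ₃ = -40.
The minors alternate sign starting negative (−, +, −), so H is negative definite: a local maximum.

local maximum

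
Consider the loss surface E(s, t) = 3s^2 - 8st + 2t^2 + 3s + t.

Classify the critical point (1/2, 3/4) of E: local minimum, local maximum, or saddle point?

The Hessian of E is constant: H = [[6, -8], [-8, 4]].
det(H) = 6·4 − (-8)² = -40.
Since det(H) < 0, H is indefinite and the critical point is a saddle point.

saddle point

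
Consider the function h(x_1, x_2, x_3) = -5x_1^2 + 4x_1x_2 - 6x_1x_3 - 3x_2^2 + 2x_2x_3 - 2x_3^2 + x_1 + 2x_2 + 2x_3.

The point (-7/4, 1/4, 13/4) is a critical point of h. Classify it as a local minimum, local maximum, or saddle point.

The Hessian is constant: H = [[-10, 4, -6], [4, -6, 2], [-6, 2, -4]].
Leading principal minors: Δ₁ = -10, Δ₂ = 44, Δ₃ = -16.
The minors alternate sign starting negative (−, +, −), so H is negative definite: a local maximum.

local maximum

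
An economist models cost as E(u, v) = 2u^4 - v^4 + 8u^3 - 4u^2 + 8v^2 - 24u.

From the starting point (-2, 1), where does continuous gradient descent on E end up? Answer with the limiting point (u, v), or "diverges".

E is separable, so gradient descent decouples: u follows -∂E/∂u, v follows -∂E/∂v.
∂E/∂u = 8(u - 1)(u + 1)(u + 3); at u=-2 this is 24, so u decreases.
∂E/∂v = -4v(v - 2)(v + 2); at v=1 this is 12, so v decreases.
u converges to its nearest critical value -3 (a local min of the u-part); v converges to 0. The iterate converges to (-3, 0).

(-3, 0)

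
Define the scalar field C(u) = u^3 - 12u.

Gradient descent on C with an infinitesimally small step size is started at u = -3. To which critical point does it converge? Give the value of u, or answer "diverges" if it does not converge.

C'(u) = 3(u - 2)(u + 2), so C'(-3) = 15.
Gradient descent moves in the -C' direction, i.e. u is decreasing.
There is no critical point below u=-3, and C' keeps the same sign, so the iterate runs off to −∞.

diverges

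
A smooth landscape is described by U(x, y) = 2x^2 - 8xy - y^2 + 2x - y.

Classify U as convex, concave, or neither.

neither

U is quadratic, so its Hessian is the constant matrix H = [[4, -8], [-8, -2]].
det(H) = -72, tr(H) = 2.
det(H) < 0, so H is indefinite: neither convex nor concave.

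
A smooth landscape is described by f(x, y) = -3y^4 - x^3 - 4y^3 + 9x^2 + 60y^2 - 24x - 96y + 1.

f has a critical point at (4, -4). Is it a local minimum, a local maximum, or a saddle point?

The mixed partial ∂²f/∂x∂y is 0, so the Hessian at any point is diag(f_xx, f_yy) = diag(6(-x + 3), 12(-3y^2 - 2y + 10)).
At (4, -4): H = diag(-6, -360).
Both eigenvalues are negative, so H is negative definite: a local maximum.

local maximum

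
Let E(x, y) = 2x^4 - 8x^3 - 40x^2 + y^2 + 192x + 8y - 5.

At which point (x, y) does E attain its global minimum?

(-3, -4)

E(x,y) separates as P(x) + Q(y) − 5, so its minimum is min P + min Q − 5.
P'(x) = 8(x - 4)(x - 2)(x + 3) vanishes at x ∈ {-3, 2, 4}; Q'(y) = 2y + 8 vanishes at y ∈ {-4}.
Local minima of P (where P''>0): P(-3)=-558, P(4)=128. Local minima of Q: Q(-4)=-16.
So the global minimum of E is P(-3) + Q(-4) − 5 = -558 − 16 − 5 = -579, attained at (-3, -4).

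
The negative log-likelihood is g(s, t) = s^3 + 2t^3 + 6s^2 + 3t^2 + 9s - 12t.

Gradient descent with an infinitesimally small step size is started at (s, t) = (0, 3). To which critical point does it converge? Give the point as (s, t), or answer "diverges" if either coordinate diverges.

g is separable, so gradient descent decouples: s follows -∂g/∂s, t follows -∂g/∂t.
∂g/∂s = 3(s + 1)(s + 3); at s=0 this is 9, so s decreases.
∂g/∂t = 6(t - 1)(t + 2); at t=3 this is 60, so t decreases.
s converges to its nearest critical value -1 (a local min of the s-part); t converges to 1. The iterate converges to (-1, 1).

(-1, 1)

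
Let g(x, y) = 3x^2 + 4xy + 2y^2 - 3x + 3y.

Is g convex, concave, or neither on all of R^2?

convex

g is quadratic, so its Hessian is the constant matrix H = [[6, 4], [4, 4]].
det(H) = 8, tr(H) = 10.
det(H) > 0 and tr(H) > 0, so H is positive definite everywhere: convex.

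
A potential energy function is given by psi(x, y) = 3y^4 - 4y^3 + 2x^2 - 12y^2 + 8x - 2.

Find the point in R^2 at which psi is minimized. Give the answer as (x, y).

psi(x,y) separates as P(x) + Q(y) − 2, so its minimum is min P + min Q − 2.
P'(x) = 4x + 8 vanishes at x ∈ {-2}; Q'(y) = 12y(y - 2)(y + 1) vanishes at y ∈ {-1, 0, 2}.
Local minima of P (where P''>0): P(-2)=-8. Local minima of Q: Q(-1)=-5, Q(2)=-32.
So the global minimum of psi is P(-2) + Q(2) − 2 = -8 − 32 − 2 = -42, attained at (-2, 2).

(-2, 2)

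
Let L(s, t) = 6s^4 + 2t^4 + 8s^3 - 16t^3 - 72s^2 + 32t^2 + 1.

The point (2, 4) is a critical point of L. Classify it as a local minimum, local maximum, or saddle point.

local minimum

The mixed partial ∂²L/∂s∂t is 0, so the Hessian at any point is diag(L_ss, L_tt) = diag(24(3s^2 + 2s - 6), 8(3t^2 - 12t + 8)).
At (2, 4): H = diag(240, 64).
Both eigenvalues are positive, so H is positive definite: a local minimum.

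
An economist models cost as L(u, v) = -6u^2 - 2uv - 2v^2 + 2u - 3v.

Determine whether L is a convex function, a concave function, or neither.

L is quadratic, so its Hessian is the constant matrix H = [[-12, -2], [-2, -4]].
det(H) = 44, tr(H) = -16.
det(H) > 0 and tr(H) < 0, so H is negative definite everywhere: concave.

concave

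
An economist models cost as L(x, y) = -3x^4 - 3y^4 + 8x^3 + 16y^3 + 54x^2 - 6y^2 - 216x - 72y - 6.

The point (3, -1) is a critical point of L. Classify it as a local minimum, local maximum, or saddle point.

The mixed partial ∂²L/∂x∂y is 0, so the Hessian at any point is diag(L_xx, L_yy) = diag(12(-3x^2 + 4x + 9), 12(-3y^2 + 8y - 1)).
At (3, -1): H = diag(-72, -144).
Both eigenvalues are negative, so H is negative definite: a local maximum.

local maximum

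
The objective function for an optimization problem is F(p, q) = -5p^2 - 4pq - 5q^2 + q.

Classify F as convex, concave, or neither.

concave

F is quadratic, so its Hessian is the constant matrix H = [[-10, -4], [-4, -10]].
det(H) = 84, tr(H) = -20.
det(H) > 0 and tr(H) < 0, so H is negative definite everywhere: concave.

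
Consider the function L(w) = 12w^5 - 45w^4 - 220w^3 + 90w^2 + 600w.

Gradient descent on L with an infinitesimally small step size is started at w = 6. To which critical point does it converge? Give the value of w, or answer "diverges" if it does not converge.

L'(w) = 60(w - 5)(w - 1)(w + 1)(w + 2), so L'(6) = 16800.
Gradient descent moves in the -L' direction, i.e. w is decreasing.
The nearest critical point in that direction is w = 5, where L'' = 10080 > 0 (a local minimum). The iterate converges there.

5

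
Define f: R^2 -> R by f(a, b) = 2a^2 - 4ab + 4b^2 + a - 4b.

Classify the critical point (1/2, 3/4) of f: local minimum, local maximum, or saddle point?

local minimum

The Hessian of f is constant: H = [[4, -4], [-4, 8]].
det(H) = 4·8 − (-4)² = 16.
det(H) > 0 and tr(H) = 12 > 0, so H is positive definite and the point is a local minimum.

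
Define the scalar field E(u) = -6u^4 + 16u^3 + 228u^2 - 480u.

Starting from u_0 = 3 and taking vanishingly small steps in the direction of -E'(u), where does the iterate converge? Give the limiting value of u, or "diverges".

1

E'(u) = -24(u - 5)(u - 1)(u + 4), so E'(3) = 672.
Gradient descent moves in the -E' direction, i.e. u is decreasing.
The nearest critical point in that direction is u = 1, where E'' = 480 > 0 (a local minimum). The iterate converges there.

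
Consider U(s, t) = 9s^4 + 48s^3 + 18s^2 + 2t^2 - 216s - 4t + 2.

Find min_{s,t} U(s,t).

-141

U(s,t) separates as P(s) + Q(t) + 2, so its minimum is min P + min Q + 2.
P'(s) = 36(s - 1)(s + 2)(s + 3) vanishes at s ∈ {-3, -2, 1}; Q'(t) = 4(t - 1) vanishes at t ∈ {1}.
Local minima of P (where P''>0): P(-3)=243, P(1)=-141. Local minima of Q: Q(1)=-2.
So the global minimum of U is P(1) + Q(1) + 2 = -141 − 2 + 2 = -141, attained at (1, 1).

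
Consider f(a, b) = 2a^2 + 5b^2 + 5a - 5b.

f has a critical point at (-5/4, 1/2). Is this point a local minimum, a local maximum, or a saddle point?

local minimum

The Hessian of f is constant: H = [[4, 0], [0, 10]].
det(H) = 4·10 − 0² = 40.
det(H) > 0 and tr(H) = 14 > 0, so H is positive definite and the point is a local minimum.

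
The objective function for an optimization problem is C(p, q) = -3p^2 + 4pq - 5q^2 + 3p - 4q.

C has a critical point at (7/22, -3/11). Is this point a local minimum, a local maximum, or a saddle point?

The Hessian of C is constant: H = [[-6, 4], [4, -10]].
det(H) = (-6)·(-10) − 4² = 44.
det(H) > 0 and tr(H) = -16 < 0, so H is negative definite and the point is a local maximum.

local maximum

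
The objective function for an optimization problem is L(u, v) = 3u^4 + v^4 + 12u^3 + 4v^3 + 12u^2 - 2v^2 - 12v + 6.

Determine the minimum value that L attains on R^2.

-3

L(u,v) separates as P(u) + Q(v) + 6, so its minimum is min P + min Q + 6.
P'(u) = 12u(u + 1)(u + 2) vanishes at u ∈ {-2, -1, 0}; Q'(v) = 4(v - 1)(v + 1)(v + 3) vanishes at v ∈ {-3, -1, 1}.
Local minima of P (where P''>0): P(-2)=0, P(0)=0. Local minima of Q: Q(-3)=-9, Q(1)=-9.
So the global minimum of L is P(-2) + Q(-3) + 6 = 0 − 9 + 6 = -3, attained at (-2, -3).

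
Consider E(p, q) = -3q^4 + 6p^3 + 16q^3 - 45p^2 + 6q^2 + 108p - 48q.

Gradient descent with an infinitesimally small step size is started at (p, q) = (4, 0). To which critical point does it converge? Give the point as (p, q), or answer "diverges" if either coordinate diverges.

(3, 1)

E is separable, so gradient descent decouples: p follows -∂E/∂p, q follows -∂E/∂q.
∂E/∂p = 18(p - 3)(p - 2); at p=4 this is 36, so p decreases.
∂E/∂q = -12(q - 4)(q - 1)(q + 1); at q=0 this is -48, so q increases.
p converges to its nearest critical value 3 (a local min of the p-part); q converges to 1. The iterate converges to (3, 1).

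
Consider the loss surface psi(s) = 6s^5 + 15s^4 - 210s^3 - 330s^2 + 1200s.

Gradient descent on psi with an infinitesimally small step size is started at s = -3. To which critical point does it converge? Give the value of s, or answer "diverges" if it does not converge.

-2

psi'(s) = 30(s - 4)(s - 1)(s + 2)(s + 5), so psi'(-3) = -1680.
Gradient descent moves in the -psi' direction, i.e. s is increasing.
The nearest critical point in that direction is s = -2, where psi'' = 1620 > 0 (a local minimum). The iterate converges there.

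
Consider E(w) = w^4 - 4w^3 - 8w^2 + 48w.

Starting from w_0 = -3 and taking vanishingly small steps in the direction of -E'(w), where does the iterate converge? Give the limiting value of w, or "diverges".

E'(w) = 4(w - 3)(w - 2)(w + 2), so E'(-3) = -120.
Gradient descent moves in the -E' direction, i.e. w is increasing.
The nearest critical point in that direction is w = -2, where E'' = 80 > 0 (a local minimum). The iterate converges there.

-2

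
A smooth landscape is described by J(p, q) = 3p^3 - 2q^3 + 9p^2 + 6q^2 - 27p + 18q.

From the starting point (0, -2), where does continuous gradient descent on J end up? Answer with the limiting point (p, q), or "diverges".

(1, -1)

J is separable, so gradient descent decouples: p follows -∂J/∂p, q follows -∂J/∂q.
∂J/∂p = 9(p - 1)(p + 3); at p=0 this is -27, so p increases.
∂J/∂q = -6(q - 3)(q + 1); at q=-2 this is -30, so q increases.
p converges to its nearest critical value 1 (a local min of the p-part); q converges to -1. The iterate converges to (1, -1).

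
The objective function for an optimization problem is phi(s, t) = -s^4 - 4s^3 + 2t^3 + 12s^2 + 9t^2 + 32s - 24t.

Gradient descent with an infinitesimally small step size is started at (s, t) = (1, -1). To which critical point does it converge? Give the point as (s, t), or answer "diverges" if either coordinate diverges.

(-1, 1)

phi is separable, so gradient descent decouples: s follows -∂phi/∂s, t follows -∂phi/∂t.
∂phi/∂s = -4(s - 2)(s + 1)(s + 4); at s=1 this is 40, so s decreases.
∂phi/∂t = 6(t - 1)(t + 4); at t=-1 this is -36, so t increases.
s converges to its nearest critical value -1 (a local min of the s-part); t converges to 1. The iterate converges to (-1, 1).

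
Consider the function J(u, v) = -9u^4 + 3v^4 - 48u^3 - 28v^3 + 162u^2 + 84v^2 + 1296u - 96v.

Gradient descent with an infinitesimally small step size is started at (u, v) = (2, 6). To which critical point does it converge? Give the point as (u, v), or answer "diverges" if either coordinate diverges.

(-3, 4)

J is separable, so gradient descent decouples: u follows -∂J/∂u, v follows -∂J/∂v.
∂J/∂u = -36(u - 3)(u + 3)(u + 4); at u=2 this is 1080, so u decreases.
∂J/∂v = 12(v - 4)(v - 2)(v - 1); at v=6 this is 480, so v decreases.
u converges to its nearest critical value -3 (a local min of the u-part); v converges to 4. The iterate converges to (-3, 4).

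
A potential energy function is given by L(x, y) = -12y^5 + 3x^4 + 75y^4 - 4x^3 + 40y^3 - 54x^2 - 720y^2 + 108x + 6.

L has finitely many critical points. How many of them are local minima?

L separates as a function of x plus a function of y, so ∇L=0 decouples.
∂L/∂x = 12(x - 3)(x - 1)(x + 3) = 0 at x ∈ {-3, 1, 3}; ∂L/∂y = -60y(y - 4)(y - 3)(y + 2) = 0 at y ∈ {-2, 0, 3, 4}.
The Hessian is diagonal: diag(L_xx, L_yy). Second derivatives: L_xx(-3)=288, L_xx(1)=-96, L_xx(3)=144; L_yy(-2)=3600, L_yy(0)=-1440, L_yy(3)=900, L_yy(4)=-1440.
Local minima occur where both diagonal entries positive: (-3, -2), (-3, 3), (3, -2), (3, 3). Count: 4.

4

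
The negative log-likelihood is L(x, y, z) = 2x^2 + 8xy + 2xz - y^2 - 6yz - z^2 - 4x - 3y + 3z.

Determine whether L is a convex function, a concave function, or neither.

neither

L is quadratic, so its Hessian is the constant matrix H = [[4, 8, 2], [8, -2, -6], [2, -6, -2]].
Leading principal minors: 4, -72, -184.
Neither pattern holds ⇒ H is indefinite ⇒ neither convex nor concave.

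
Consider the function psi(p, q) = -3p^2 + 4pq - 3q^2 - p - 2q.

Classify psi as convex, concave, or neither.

concave

psi is quadratic, so its Hessian is the constant matrix H = [[-6, 4], [4, -6]].
det(H) = 20, tr(H) = -12.
det(H) > 0 and tr(H) < 0, so H is negative definite everywhere: concave.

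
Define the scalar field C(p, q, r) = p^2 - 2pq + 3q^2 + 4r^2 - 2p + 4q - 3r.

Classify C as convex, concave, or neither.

C is quadratic, so its Hessian is the constant matrix H = [[2, -2, 0], [-2, 6, 0], [0, 0, 8]].
Leading principal minors: 2, 8, 64.
All positive ⇒ H ≻ 0 ⇒ convex.

convex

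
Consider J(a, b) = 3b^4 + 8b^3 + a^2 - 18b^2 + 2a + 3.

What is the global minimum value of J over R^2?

J(a,b) separates as P(a) + Q(b) + 3, so its minimum is min P + min Q + 3.
P'(a) = 2a + 2 vanishes at a ∈ {-1}; Q'(b) = 12b(b - 1)(b + 3) vanishes at b ∈ {-3, 0, 1}.
Local minima of P (where P''>0): P(-1)=-1. Local minima of Q: Q(-3)=-135, Q(1)=-7.
So the global minimum of J is P(-1) + Q(-3) + 3 = -1 − 135 + 3 = -133, attained at (-1, -3).

-133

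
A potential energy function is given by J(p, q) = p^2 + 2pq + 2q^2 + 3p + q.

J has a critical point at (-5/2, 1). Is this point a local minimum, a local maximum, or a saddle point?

local minimum

The Hessian of J is constant: H = [[2, 2], [2, 4]].
det(H) = 2·4 − 2² = 4.
det(H) > 0 and tr(H) = 6 > 0, so H is positive definite and the point is a local minimum.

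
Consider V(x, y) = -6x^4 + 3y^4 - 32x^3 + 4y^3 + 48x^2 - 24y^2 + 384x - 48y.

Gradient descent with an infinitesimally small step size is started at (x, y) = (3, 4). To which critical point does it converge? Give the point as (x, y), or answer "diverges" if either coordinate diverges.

V is separable, so gradient descent decouples: x follows -∂V/∂x, y follows -∂V/∂y.
∂V/∂x = -24(x - 2)(x + 2)(x + 4); at x=3 this is -840, so x increases.
∂V/∂y = 12(y - 2)(y + 1)(y + 2); at y=4 this is 720, so y decreases.
The x-coordinate has no critical point in that direction and runs off to infinity.

diverges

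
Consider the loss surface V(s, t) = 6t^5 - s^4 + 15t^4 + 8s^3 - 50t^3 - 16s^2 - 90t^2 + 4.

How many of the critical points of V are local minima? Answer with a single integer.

V separates as a function of s plus a function of t, so ∇V=0 decouples.
∂V/∂s = -4s(s - 4)(s - 2) = 0 at s ∈ {0, 2, 4}; ∂V/∂t = 30t(t - 2)(t + 1)(t + 3) = 0 at t ∈ {-3, -1, 0, 2}.
The Hessian is diagonal: diag(V_ss, V_tt). Second derivatives: V_ss(0)=-32, V_ss(2)=16, V_ss(4)=-32; V_tt(-3)=-900, V_tt(-1)=180, V_tt(0)=-180, V_tt(2)=900.
Local minima occur where both diagonal entries positive: (2, -1), (2, 2). Count: 2.

2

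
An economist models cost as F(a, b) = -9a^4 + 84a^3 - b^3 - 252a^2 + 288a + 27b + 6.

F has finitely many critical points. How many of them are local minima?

F separates as a function of a plus a function of b, so ∇F=0 decouples.
∂F/∂a = -36(a - 4)(a - 2)(a - 1) = 0 at a ∈ {1, 2, 4}; ∂F/∂b = -3(b - 3)(b + 3) = 0 at b ∈ {-3, 3}.
The Hessian is diagonal: diag(F_aa, F_bb). Second derivatives: F_aa(1)=-108, F_aa(2)=72, F_aa(4)=-216; F_bb(-3)=18, F_bb(3)=-18.
Local minima occur where both diagonal entries positive: (2, -3). Count: 1.

1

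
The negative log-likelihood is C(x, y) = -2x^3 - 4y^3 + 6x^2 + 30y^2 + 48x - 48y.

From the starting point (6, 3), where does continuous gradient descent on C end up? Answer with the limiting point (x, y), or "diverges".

C is separable, so gradient descent decouples: x follows -∂C/∂x, y follows -∂C/∂y.
∂C/∂x = -6(x - 4)(x + 2); at x=6 this is -96, so x increases.
∂C/∂y = -12(y - 4)(y - 1); at y=3 this is 24, so y decreases.
The x-coordinate has no critical point in that direction and runs off to infinity.

diverges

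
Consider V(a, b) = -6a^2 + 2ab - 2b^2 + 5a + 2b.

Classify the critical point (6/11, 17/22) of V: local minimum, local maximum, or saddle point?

The Hessian of V is constant: H = [[-12, 2], [2, -4]].
det(H) = (-12)·(-4) − 2² = 44.
det(H) > 0 and tr(H) = -16 < 0, so H is negative definite and the point is a local maximum.

local maximum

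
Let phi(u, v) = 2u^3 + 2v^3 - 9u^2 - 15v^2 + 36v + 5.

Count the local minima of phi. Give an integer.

1

phi separates as a function of u plus a function of v, so ∇phi=0 decouples.
∂phi/∂u = 6u(u - 3) = 0 at u ∈ {0, 3}; ∂phi/∂v = 6(v - 3)(v - 2) = 0 at v ∈ {2, 3}.
The Hessian is diagonal: diag(phi_uu, phi_vv). Second derivatives: phi_uu(0)=-18, phi_uu(3)=18; phi_vv(2)=-6, phi_vv(3)=6.
Local minima occur where both diagonal entries positive: (3, 3). Count: 1.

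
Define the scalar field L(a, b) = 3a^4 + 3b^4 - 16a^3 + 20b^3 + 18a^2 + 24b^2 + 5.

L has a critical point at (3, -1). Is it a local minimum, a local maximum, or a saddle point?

The mixed partial ∂²L/∂a∂b is 0, so the Hessian at any point is diag(L_aa, L_bb) = diag(12(3a^2 - 8a + 3), 12(3b^2 + 10b + 4)).
At (3, -1): H = diag(72, -36).
The eigenvalues have opposite signs, so H is indefinite: a saddle point.

saddle point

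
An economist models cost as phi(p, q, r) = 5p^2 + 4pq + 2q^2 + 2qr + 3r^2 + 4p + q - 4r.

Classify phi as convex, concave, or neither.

phi is quadratic, so its Hessian is the constant matrix H = [[10, 4, 0], [4, 4, 2], [0, 2, 6]].
Leading principal minors: 10, 24, 104.
All positive ⇒ H ≻ 0 ⇒ convex.

convex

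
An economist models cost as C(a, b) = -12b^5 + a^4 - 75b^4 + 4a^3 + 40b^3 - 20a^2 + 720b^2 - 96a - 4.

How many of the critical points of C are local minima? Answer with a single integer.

4

C separates as a function of a plus a function of b, so ∇C=0 decouples.
∂C/∂a = 4(a - 3)(a + 2)(a + 4) = 0 at a ∈ {-4, -2, 3}; ∂C/∂b = -60b(b - 2)(b + 3)(b + 4) = 0 at b ∈ {-4, -3, 0, 2}.
The Hessian is diagonal: diag(C_aa, C_bb). Second derivatives: C_aa(-4)=56, C_aa(-2)=-40, C_aa(3)=140; C_bb(-4)=1440, C_bb(-3)=-900, C_bb(0)=1440, C_bb(2)=-3600.
Local minima occur where both diagonal entries positive: (-4, -4), (-4, 0), (3, -4), (3, 0). Count: 4.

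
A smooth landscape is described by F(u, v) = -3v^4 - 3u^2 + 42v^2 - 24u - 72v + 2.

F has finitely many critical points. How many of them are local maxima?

F separates as a function of u plus a function of v, so ∇F=0 decouples.
∂F/∂u = -6(u + 4) = 0 at u ∈ {-4}; ∂F/∂v = -12(v - 2)(v - 1)(v + 3) = 0 at v ∈ {-3, 1, 2}.
The Hessian is diagonal: diag(F_uu, F_vv). Second derivatives: F_uu(-4)=-6; F_vv(-3)=-240, F_vv(1)=48, F_vv(2)=-60.
Local maxima occur where both diagonal entries negative: (-4, -3), (-4, 2). Count: 2.

2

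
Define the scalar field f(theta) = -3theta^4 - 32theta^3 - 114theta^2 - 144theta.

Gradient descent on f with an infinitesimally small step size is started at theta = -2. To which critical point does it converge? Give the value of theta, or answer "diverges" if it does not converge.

f'(theta) = -12(theta + 1)(theta + 3)(theta + 4), so f'(-2) = 24.
Gradient descent moves in the -f' direction, i.e. theta is decreasing.
The nearest critical point in that direction is theta = -3, where f'' = 24 > 0 (a local minimum). The iterate converges there.

-3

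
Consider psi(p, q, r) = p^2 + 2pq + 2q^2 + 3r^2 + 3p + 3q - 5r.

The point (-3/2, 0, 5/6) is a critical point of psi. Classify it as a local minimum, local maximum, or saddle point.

local minimum

The Hessian is constant: H = [[2, 2, 0], [2, 4, 0], [0, 0, 6]].
Leading principal minors: Δ₁ = 2, Δ₂ = 4, Δ₃ = 24.
All leading minors are positive, so H is positive definite: a local minimum.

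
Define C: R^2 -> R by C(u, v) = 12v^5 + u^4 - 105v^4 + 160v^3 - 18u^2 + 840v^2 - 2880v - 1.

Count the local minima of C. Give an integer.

4

C separates as a function of u plus a function of v, so ∇C=0 decouples.
∂C/∂u = 4u(u - 3)(u + 3) = 0 at u ∈ {-3, 0, 3}; ∂C/∂v = 60(v - 4)(v - 3)(v - 2)(v + 2) = 0 at v ∈ {-2, 2, 3, 4}.
The Hessian is diagonal: diag(C_uu, C_vv). Second derivatives: C_uu(-3)=72, C_uu(0)=-36, C_uu(3)=72; C_vv(-2)=-7200, C_vv(2)=480, C_vv(3)=-300, C_vv(4)=720.
Local minima occur where both diagonal entries positive: (-3, 2), (-3, 4), (3, 2), (3, 4). Count: 4.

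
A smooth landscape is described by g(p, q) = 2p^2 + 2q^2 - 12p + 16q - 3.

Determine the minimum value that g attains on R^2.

g(p,q) separates as A(p) + B(q) − 3, so its minimum is min A + min B − 3.
A'(p) = 4p - 12 vanishes at p ∈ {3}; B'(q) = 4q + 16 vanishes at q ∈ {-4}.
Local minima of A (where A''>0): A(3)=-18. Local minima of B: B(-4)=-32.
So the global minimum of g is A(3) + B(-4) − 3 = -18 − 32 − 3 = -53, attained at (3, -4).

-53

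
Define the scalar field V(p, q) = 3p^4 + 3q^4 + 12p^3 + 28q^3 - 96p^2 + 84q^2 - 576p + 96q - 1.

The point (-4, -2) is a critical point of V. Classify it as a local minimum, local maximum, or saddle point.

The mixed partial ∂²V/∂p∂q is 0, so the Hessian at any point is diag(V_pp, V_qq) = diag(12(3p^2 + 6p - 16), 12(3q^2 + 14q + 14)).
At (-4, -2): H = diag(96, -24).
The eigenvalues have opposite signs, so H is indefinite: a saddle point.

saddle point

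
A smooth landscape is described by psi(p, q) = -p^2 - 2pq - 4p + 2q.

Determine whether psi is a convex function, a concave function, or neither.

neither

psi is quadratic, so its Hessian is the constant matrix H = [[-2, -2], [-2, 0]].
det(H) = -4, tr(H) = -2.
det(H) < 0, so H is indefinite: neither convex nor concave.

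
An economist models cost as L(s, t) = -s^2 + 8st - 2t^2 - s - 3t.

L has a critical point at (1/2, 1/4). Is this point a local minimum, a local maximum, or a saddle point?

saddle point

The Hessian of L is constant: H = [[-2, 8], [8, -4]].
det(H) = (-2)·(-4) − 8² = -56.
Since det(H) < 0, H is indefinite and the critical point is a saddle point.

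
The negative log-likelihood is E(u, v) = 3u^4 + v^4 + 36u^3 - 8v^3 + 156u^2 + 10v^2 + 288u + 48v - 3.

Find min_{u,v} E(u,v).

E(u,v) separates as P(u) + Q(v) − 3, so its minimum is min P + min Q − 3.
P'(u) = 12(u + 2)(u + 3)(u + 4) vanishes at u ∈ {-4, -3, -2}; Q'(v) = 4(v - 4)(v - 3)(v + 1) vanishes at v ∈ {-1, 3, 4}.
Local minima of P (where P''>0): P(-4)=-192, P(-2)=-192. Local minima of Q: Q(-1)=-29, Q(4)=96.
So the global minimum of E is P(-4) + Q(-1) − 3 = -192 − 29 − 3 = -224, attained at (-4, -1).

-224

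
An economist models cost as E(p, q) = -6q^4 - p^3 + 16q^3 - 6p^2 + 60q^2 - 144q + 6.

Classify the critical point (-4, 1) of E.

local minimum

The mixed partial ∂²E/∂p∂q is 0, so the Hessian at any point is diag(E_pp, E_qq) = diag(-6(p + 2), 24(-3q^2 + 4q + 5)).
At (-4, 1): H = diag(12, 144).
Both eigenvalues are positive, so H is positive definite: a local minimum.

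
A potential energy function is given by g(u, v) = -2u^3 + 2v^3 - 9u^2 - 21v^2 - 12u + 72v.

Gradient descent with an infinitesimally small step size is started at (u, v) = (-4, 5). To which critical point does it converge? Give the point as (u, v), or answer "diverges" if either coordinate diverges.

g is separable, so gradient descent decouples: u follows -∂g/∂u, v follows -∂g/∂v.
∂g/∂u = -6(u + 1)(u + 2); at u=-4 this is -36, so u increases.
∂g/∂v = 6(v - 4)(v - 3); at v=5 this is 12, so v decreases.
u converges to its nearest critical value -2 (a local min of the u-part); v converges to 4. The iterate converges to (-2, 4).

(-2, 4)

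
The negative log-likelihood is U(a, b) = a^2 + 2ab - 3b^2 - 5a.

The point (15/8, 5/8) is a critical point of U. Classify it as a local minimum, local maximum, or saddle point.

saddle point

The Hessian of U is constant: H = [[2, 2], [2, -6]].
det(H) = 2·(-6) − 2² = -16.
Since det(H) < 0, H is indefinite and the critical point is a saddle point.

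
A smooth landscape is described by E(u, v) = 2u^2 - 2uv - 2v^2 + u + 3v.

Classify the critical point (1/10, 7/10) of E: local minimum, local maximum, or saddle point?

saddle point

The Hessian of E is constant: H = [[4, -2], [-2, -4]].
det(H) = 4·(-4) − (-2)² = -20.
Since det(H) < 0, H is indefinite and the critical point is a saddle point.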